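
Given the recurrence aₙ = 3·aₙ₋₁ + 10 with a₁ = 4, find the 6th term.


Computing step by step:
a_1 = 4
a_2 = 22
a_3 = 76
a_4 = 238
a_5 = 724
a_6 = 2182


a_6 = 2182


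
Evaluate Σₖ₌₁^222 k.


n(n+1)/2 = 222×223/2 = 49506/2 = 24753

Σk = 24753


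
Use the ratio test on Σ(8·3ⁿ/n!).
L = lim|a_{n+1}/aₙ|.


aₙ = 8·3^n/n!
a_{n+1}/aₙ = 3^(n+1)/(n+1)! × n!/3^n  (constant 8 cancels)
= 3/(n+1)
L = lim(n→∞) 3/(n+1) = 0
L < 1 → series CONVERGES

Converges (ratio test: L = 0 < 1)


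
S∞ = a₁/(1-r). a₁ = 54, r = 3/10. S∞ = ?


S∞ = a₁/(1-r) = 54/(1 - 3/10)
= 54/(7/10)
= 540/7

S∞ = 540/7


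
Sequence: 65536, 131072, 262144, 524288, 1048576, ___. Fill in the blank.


Pattern: powers of 2: 2ⁿ
Terms: 65536, 131072, 262144, 524288, 1048576
Next term = 2097152

Next term = 2097152


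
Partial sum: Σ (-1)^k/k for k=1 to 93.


S = -1 + 1/2 - 1/3 + 1/4 - 1/5 + 1/6 - 1/7 + 1/8 ± ...
= -0.6985
(Full series converges to -ln(2) ≈ -0.6931)

S_93 = -0.6985


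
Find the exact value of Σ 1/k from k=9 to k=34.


Σₖ₌9^34 1/k = 1/9 + 1/10 + 1/11 + ... + 1/34
= 18383266045129/13127595717600
≈ 1.4004

Sum = 18383266045129/13127595717600 ≈ 1.4004


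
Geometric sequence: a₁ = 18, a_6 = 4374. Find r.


r^(n-1) = aₙ/a₁
r^5 = 4374/18 = 243
r = 243^(1/5)
= 3

r = 3


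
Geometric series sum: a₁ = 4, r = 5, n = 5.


Sₙ = 4×(5^5 - 1)/(5 - 1)
= 4×(3125 - 1)/4
= 4×3124/4
= 3124

S_5 = 3124


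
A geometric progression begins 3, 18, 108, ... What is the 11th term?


aₙ = a₁·r^(n-1)
= 3×6^10
= 3×60466176
= 181398528

a_11 = 181398528


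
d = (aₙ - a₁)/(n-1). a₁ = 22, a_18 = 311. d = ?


d = (aₙ - a₁)/(n-1)
= (311 - 22)/(18-1)
= 289/17 = 17

d = 17


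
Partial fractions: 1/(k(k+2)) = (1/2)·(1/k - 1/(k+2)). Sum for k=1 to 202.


1/(k(k+2)) = (1/2)·(1/k - 1/(k+2)) (partial fractions)
Telescoping: Σ = (1/2)·(1 + 1/2 - 1/203 - 1/204) = 61711/82824

Sum = 61711/82824


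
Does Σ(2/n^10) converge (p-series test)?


p-series test: Σ c/n^p converges if p > 1, diverges if p ≤ 1 (constant c > 0 doesn't affect convergence).
p = 10
10 > 1 → CONVERGES

Converges (p = 10 > 1)


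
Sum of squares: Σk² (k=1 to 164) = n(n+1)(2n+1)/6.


n = 164
n(n+1)(2n+1)/6 = 164×165×329/6
= 8902740/6 = 1483790

Σk² = 1483790


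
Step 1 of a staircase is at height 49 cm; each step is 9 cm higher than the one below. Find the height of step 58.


aₙ = a₁ + (n-1)d
= 49 + (58-1)×9
= 49 + 513
= 562

a_58 = 562


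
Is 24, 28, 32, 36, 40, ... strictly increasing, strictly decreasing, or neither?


Differences: 4, 4, 4, 4
All differences > 0 → strictly INCREASING

Monotonically increasing


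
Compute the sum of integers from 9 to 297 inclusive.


Σₖ₌9^297 k = Σₖ₌₁^297 k − Σₖ₌₁^8 k
= 297·298/2 − 8·9/2
= 44253 − 36 = 44217

Σk = 44217


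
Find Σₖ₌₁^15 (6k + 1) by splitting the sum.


Σ(6k+1) = 6·Σk + 1·n
= 6·120 + 1·15
= 720 + 15 = 735

Σ = 735


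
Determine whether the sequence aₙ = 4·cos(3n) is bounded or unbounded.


For all n, -1 ≤ cos(3n) ≤ 1, so -4 ≤ 4·cos(3n) ≤ 4
Lower bound: -4, Upper bound: 4
The sequence IS bounded

Bounded (-4 ≤ aₙ ≤ 4)


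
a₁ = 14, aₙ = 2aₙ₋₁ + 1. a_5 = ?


Computing step by step:
a_1 = 14
a_2 = 29
a_3 = 59
a_4 = 119
a_5 = 239


a_5 = 239


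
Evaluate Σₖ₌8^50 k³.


Σₖ₌8^50 k³ = [50·51/2]² − [7·8/2]²
= 1625625 − 784 = 1624841

Σk³ = 1624841


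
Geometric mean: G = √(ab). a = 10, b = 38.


GM = √(10×38) = √380 = 19.4936

GM = 19.4936


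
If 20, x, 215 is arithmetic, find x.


AM = (20 + 215)/2 = 235/2 = 117.5

AM = 117.5


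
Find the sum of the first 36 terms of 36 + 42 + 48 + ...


aₙ = 36 + (36-1)×6 = 246
Sₙ = n(a₁+aₙ)/2 = 36×(36+246)/2
= 36×282/2 = 5076

S_36 = 5076


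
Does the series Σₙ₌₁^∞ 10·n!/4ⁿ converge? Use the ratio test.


aₙ = 10·n!/4^n
a_{n+1}/aₙ = (n+1)!/4^(n+1) × 4^n/n!  (constant 10 cancels)
= (n+1)/4
L = lim(n→∞) (n+1)/4 = ∞
L > 1 → series DIVERGES

Diverges (ratio test: L = ∞ > 1)


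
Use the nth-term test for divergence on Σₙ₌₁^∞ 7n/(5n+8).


lim(n→∞) 7n/(5n+8) = 7/5 = 7/5  (divide numerator and denominator by n)
lim aₙ = 7/5 ≠ 0 → series DIVERGES

Diverges (lim aₙ = 7/5 ≠ 0)


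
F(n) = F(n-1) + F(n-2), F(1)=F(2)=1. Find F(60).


Fibonacci sequence: 1, 1, 2, 3, 5, 8, 13, 21, 34, 55, 89, ...
F(60) = 1548008755920

F(60) = 1548008755920


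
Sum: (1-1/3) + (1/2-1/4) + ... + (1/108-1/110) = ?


Telescoping with gap 2: two head and two tail terms survive.
= (1 + 1/2) - (1/109 + 1/110)
= 3/2 - 1/109 - 1/110 = 8883/5995

Sum = 8883/5995


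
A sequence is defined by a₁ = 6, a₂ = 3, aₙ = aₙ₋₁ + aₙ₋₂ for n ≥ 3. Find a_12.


Computing iteratively: 6, 3, 9, 12, 21, 33, 54, 87, 141, 228, 369, 597
a_12 = 597

a_12 = 597


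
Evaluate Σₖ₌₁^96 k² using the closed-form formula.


n = 96
n(n+1)(2n+1)/6 = 96×97×193/6
= 1797216/6 = 299536

Σk² = 299536


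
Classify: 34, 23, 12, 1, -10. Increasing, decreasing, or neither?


Differences: -11, -11, -11, -11
All differences < 0 → strictly DECREASING

Monotonically decreasing


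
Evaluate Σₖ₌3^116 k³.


Σₖ₌3^116 k³ = [116·117/2]² − [2·3/2]²
= 46049796 − 9 = 46049787

Σk³ = 46049787


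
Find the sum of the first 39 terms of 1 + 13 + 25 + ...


aₙ = 1 + (39-1)×12 = 457
Sₙ = n(a₁+aₙ)/2 = 39×(1+457)/2
= 39×458/2 = 8931

S_39 = 8931


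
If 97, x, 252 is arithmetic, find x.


AM = (97 + 252)/2 = 349/2 = 174.5

AM = 174.5


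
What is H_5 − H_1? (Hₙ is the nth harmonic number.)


Σₖ₌2^5 1/k = 1/2 + 1/3 + 1/4 + 1/5
= 77/60
≈ 1.2833

Sum = 77/60 ≈ 1.2833


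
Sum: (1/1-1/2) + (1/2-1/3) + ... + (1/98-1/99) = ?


Telescoping: adjacent terms cancel.
= 1/1 - 1/99
= 1 - 1/99 = 98/99

Sum = 98/99


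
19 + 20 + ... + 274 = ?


Σₖ₌19^274 k = Σₖ₌₁^274 k − Σₖ₌₁^18 k
= 274·275/2 − 18·19/2
= 37675 − 171 = 37504

Σk = 37504


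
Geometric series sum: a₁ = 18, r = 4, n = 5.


Sₙ = 18×(4^5 - 1)/(4 - 1)
= 18×(1024 - 1)/3
= 18×1023/3
= 6138

S_5 = 6138


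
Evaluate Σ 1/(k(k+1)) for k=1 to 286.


1/(k(k+1)) = 1/k - 1/(k+1) (partial fractions)
Telescoping: Σ = 1 - 1/287 = 286/287

Sum = 286/287


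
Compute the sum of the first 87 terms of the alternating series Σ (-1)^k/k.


S = -1 + 1/2 - 1/3 + 1/4 - 1/5 + 1/6 - 1/7 + 1/8 ± ...
= -0.6989
(Full series converges to -ln(2) ≈ -0.6931)

S_87 = -0.6989


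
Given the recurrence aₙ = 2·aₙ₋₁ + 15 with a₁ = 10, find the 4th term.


Computing step by step:
a_1 = 10
a_2 = 35
a_3 = 85
a_4 = 185


a_4 = 185


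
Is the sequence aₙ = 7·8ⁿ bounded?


aₙ = 7·8ⁿ → as n→∞, aₙ→∞ (since base 8 > 1)
No finite upper bound exists
The sequence is UNBOUNDED

Unbounded (aₙ → ∞ as n → ∞)


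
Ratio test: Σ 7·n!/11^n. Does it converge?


aₙ = 7·n!/11^n
a_{n+1}/aₙ = (n+1)!/11^(n+1) × 11^n/n!  (constant 7 cancels)
= (n+1)/11
L = lim(n→∞) (n+1)/11 = ∞
L > 1 → series DIVERGES

Diverges (ratio test: L = ∞ > 1)


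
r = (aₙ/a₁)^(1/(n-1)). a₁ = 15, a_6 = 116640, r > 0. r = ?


r^(n-1) = aₙ/a₁
r^5 = 116640/15 = 7776
r = 7776^(1/5)
= 6

r = 6


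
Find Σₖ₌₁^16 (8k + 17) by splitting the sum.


Σ(8k+17) = 8·Σk + 17·n
= 8·136 + 17·16
= 1088 + 272 = 1360

Σ = 1360


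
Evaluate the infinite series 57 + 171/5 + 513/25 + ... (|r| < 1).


S∞ = a₁/(1-r) = 57/(1 - 3/5)
= 57/(2/5)
= 285/2

S∞ = 285/2


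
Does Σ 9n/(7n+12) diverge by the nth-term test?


lim(n→∞) 9n/(7n+12) = 9/7 = 9/7  (divide numerator and denominator by n)
lim aₙ = 9/7 ≠ 0 → series DIVERGES

Diverges (lim aₙ = 9/7 ≠ 0)


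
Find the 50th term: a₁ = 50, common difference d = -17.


aₙ = a₁ + (n-1)d
= 50 + (50-1)×-17
= 50 - 833
= -783

a_50 = -783


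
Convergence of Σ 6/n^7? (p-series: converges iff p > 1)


p-series test: Σ c/n^p converges if p > 1, diverges if p ≤ 1 (constant c > 0 doesn't affect convergence).
p = 7
7 > 1 → CONVERGES

Converges (p = 7 > 1)


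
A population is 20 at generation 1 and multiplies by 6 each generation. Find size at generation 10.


aₙ = a₁·r^(n-1)
= 20×6^9
= 20×10077696
= 201553920

a_10 = 201553920


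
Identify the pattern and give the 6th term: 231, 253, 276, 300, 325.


Pattern: triangular numbers: n(n+1)/2
Terms: 231, 253, 276, 300, 325
Next term = 351

Next term = 351


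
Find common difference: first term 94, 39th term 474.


d = (aₙ - a₁)/(n-1)
= (474 - 94)/(39-1)
= 380/38 = 10

d = 10


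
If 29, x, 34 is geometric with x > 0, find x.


GM = √(29×34) = √986 = 31.4006

GM = 31.4006


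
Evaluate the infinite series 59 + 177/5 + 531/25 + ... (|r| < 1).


S∞ = a₁/(1-r) = 59/(1 - 3/5)
= 59/(2/5)
= 295/2

S∞ = 295/2


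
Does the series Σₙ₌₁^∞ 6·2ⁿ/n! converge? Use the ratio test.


aₙ = 6·2^n/n!
a_{n+1}/aₙ = 2^(n+1)/(n+1)! × n!/2^n  (constant 6 cancels)
= 2/(n+1)
L = lim(n→∞) 2/(n+1) = 0
L < 1 → series CONVERGES

Converges (ratio test: L = 0 < 1)


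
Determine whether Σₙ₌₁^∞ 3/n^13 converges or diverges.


p-series test: Σ c/n^p converges if p > 1, diverges if p ≤ 1 (constant c > 0 doesn't affect convergence).
p = 13
13 > 1 → CONVERGES

Converges (p = 13 > 1)


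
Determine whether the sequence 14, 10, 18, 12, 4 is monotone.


Differences: -4, 8, -6, -8
Difference at position 2 is +8 (> 0) but position 1 is -4 (< 0) — sequence both rises and falls
→ NOT monotonic

Not monotonic


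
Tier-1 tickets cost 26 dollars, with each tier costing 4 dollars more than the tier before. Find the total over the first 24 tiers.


aₙ = 26 + (24-1)×4 = 118
Sₙ = n(a₁+aₙ)/2 = 24×(26+118)/2
= 24×144/2 = 1728

S_24 = 1728


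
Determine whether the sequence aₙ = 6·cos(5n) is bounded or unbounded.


For all n, -1 ≤ cos(5n) ≤ 1, so -6 ≤ 6·cos(5n) ≤ 6
Lower bound: -6, Upper bound: 6
The sequence IS bounded

Bounded (-6 ≤ aₙ ≤ 6)


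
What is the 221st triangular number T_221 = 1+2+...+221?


n(n+1)/2 = 221×222/2 = 49062/2 = 24531

Σk = 24531


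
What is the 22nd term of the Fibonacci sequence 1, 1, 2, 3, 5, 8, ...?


Fibonacci sequence: 1, 1, 2, 3, 5, 8, 13, 21, 34, 55, 89, ...
F(22) = 17711

F(22) = 17711


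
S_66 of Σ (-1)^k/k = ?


S = -1 + 1/2 - 1/3 + 1/4 - 1/5 + 1/6 - 1/7 + 1/8 ± ...
= -0.6856
(Full series converges to -ln(2) ≈ -0.6931)

S_66 = -0.6856


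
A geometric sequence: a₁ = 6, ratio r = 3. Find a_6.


aₙ = a₁·r^(n-1)
= 6×3^5
= 6×243
= 1458

a_6 = 1458


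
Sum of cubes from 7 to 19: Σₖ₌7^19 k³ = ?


Σₖ₌7^19 k³ = [19·20/2]² − [6·7/2]²
= 36100 − 441 = 35659

Σk³ = 35659


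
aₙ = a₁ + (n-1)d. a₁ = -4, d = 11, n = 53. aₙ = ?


aₙ = a₁ + (n-1)d
= -4 + (53-1)×11
= -4 + 572
= 568

a_53 = 568


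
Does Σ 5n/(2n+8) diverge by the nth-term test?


lim(n→∞) 5n/(2n+8) = 5/2 = 5/2  (divide numerator and denominator by n)
lim aₙ = 5/2 ≠ 0 → series DIVERGES

Diverges (lim aₙ = 5/2 ≠ 0)


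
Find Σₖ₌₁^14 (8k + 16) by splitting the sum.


Σ(8k+16) = 8·Σk + 16·n
= 8·105 + 16·14
= 840 + 224 = 1064

Σ = 1064


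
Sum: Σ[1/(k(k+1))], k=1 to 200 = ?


1/(k(k+1)) = 1/k - 1/(k+1) (partial fractions)
Telescoping: Σ = 1 - 1/201 = 200/201

Sum = 200/201


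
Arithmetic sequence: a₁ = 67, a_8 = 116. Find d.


d = (aₙ - a₁)/(n-1)
= (116 - 67)/(8-1)
= 49/7 = 7

d = 7


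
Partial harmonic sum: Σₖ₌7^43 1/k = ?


Σₖ₌7^43 1/k = 1/7 + 1/8 + 1/9 + ... + 1/43
= 232431227381323457/122332313750680800
≈ 1.9

Sum = 232431227381323457/122332313750680800 ≈ 1.9


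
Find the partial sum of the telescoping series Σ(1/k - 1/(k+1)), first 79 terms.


Telescoping: adjacent terms cancel.
= 1/1 - 1/80
= 1 - 1/80 = 79/80

Sum = 79/80


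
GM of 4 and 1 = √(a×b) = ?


GM = √(4×1) = √4 = 2

GM = 2


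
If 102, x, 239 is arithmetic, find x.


AM = (102 + 239)/2 = 341/2 = 170.5

AM = 170.5


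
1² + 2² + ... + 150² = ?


n = 150
n(n+1)(2n+1)/6 = 150×151×301/6
= 6817650/6 = 1136275

Σk² = 1136275


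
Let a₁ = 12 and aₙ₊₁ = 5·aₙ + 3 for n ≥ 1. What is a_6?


Computing step by step:
a_1 = 12
a_2 = 63
a_3 = 318
a_4 = 1593
a_5 = 7968
a_6 = 39843


a_6 = 39843


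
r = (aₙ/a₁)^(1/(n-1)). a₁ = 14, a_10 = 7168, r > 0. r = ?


r^(n-1) = aₙ/a₁
r^9 = 7168/14 = 512
r = 512^(1/9)
= 2

r = 2


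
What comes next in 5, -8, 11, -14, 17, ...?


Pattern: alternating sign, magnitude arithmetic (d=3)
Terms: 5, -8, 11, -14, 17
Next term = -20

Next term = -20


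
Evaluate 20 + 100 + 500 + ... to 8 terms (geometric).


Sₙ = 20×(5^8 - 1)/(5 - 1)
= 20×(390625 - 1)/4
= 20×390624/4
= 1953120

S_8 = 1953120


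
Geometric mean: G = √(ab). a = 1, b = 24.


GM = √(1×24) = √24 = 4.899

GM = 4.899


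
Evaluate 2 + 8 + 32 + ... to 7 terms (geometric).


Sₙ = 2×(4^7 - 1)/(4 - 1)
= 2×(16384 - 1)/3
= 2×16383/3
= 10922

S_7 = 10922


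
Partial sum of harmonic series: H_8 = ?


H_8 = 1/1 + 1/2 + 1/3 + 1/4 + 1/5 + 1/6 + 1/7 + 1/8
= 761/280
≈ 2.7179

H_8 = 761/280 ≈ 2.7179


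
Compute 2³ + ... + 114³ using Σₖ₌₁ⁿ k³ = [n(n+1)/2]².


Σₖ₌2^114 k³ = [114·115/2]² − [1·2/2]²
= 42968025 − 1 = 42968024

Σk³ = 42968024


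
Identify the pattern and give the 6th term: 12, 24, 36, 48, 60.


Pattern: arithmetic (d=12)
Terms: 12, 24, 36, 48, 60
Next term = 72

Next term = 72


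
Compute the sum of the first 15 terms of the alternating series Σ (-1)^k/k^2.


S = -1 + 1/4 - 1/9 + 1/16 - 1/25 + 1/36 - 1/49 + 1/64 ± ...
= -0.8245
(Full series converges to -π²/12 ≈ -0.8225)

S_15 = -0.8245


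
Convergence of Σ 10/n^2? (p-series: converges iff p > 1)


p-series test: Σ c/n^p converges if p > 1, diverges if p ≤ 1 (constant c > 0 doesn't affect convergence).
p = 2
2 > 1 → CONVERGES

Converges (p = 2 > 1)


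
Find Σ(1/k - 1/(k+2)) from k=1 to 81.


Telescoping with gap 2: two head and two tail terms survive.
= (1 + 1/2) - (1/82 + 1/83)
= 3/2 - 1/82 - 1/83 = 5022/3403

Sum = 5022/3403


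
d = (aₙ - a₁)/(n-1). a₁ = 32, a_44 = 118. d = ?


d = (aₙ - a₁)/(n-1)
= (118 - 32)/(44-1)
= 86/43 = 2

d = 2


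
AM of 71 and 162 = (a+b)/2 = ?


AM = (71 + 162)/2 = 233/2 = 116.5

AM = 116.5


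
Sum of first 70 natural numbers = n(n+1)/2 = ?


n(n+1)/2 = 70×71/2 = 4970/2 = 2485

Σk = 2485


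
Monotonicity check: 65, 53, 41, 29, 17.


Differences: -12, -12, -12, -12
All differences < 0 → strictly DECREASING

Monotonically decreasing


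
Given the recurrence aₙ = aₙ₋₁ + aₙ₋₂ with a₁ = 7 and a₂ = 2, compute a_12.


Computing iteratively: 7, 2, 9, 11, 20, 31, 51, 82, 133, 215, 348, 563
a_12 = 563

a_12 = 563


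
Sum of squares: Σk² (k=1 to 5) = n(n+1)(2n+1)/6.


n = 5
n(n+1)(2n+1)/6 = 5×6×11/6
= 330/6 = 55

Σk² = 55


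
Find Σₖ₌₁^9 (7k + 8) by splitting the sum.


Σ(7k+8) = 7·Σk + 8·n
= 7·45 + 8·9
= 315 + 72 = 387

Σ = 387


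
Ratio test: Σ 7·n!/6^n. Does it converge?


aₙ = 7·n!/6^n
a_{n+1}/aₙ = (n+1)!/6^(n+1) × 6^n/n!  (constant 7 cancels)
= (n+1)/6
L = lim(n→∞) (n+1)/6 = ∞
L > 1 → series DIVERGES

Diverges (ratio test: L = ∞ > 1)


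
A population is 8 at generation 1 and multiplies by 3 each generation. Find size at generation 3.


aₙ = a₁·r^(n-1)
= 8×3^2
= 8×9
= 72

a_3 = 72


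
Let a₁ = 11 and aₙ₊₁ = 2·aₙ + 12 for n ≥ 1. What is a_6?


Computing step by step:
a_1 = 11
a_2 = 34
a_3 = 80
a_4 = 172
a_5 = 356
a_6 = 724


a_6 = 724


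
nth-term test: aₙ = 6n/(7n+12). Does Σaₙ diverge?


lim(n→∞) 6n/(7n+12) = 6/7 = 6/7  (divide numerator and denominator by n)
lim aₙ = 6/7 ≠ 0 → series DIVERGES

Diverges (lim aₙ = 6/7 ≠ 0)


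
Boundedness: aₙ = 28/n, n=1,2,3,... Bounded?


a₁ = 28, a₂ = 28/2, a₃ = 28/3, ...
0 < aₙ ≤ 28 for all n ≥ 1
Lower bound: 0, Upper bound: 28
The sequence IS bounded

Bounded (0 < aₙ ≤ 28)


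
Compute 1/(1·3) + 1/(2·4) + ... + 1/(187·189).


1/(k(k+2)) = (1/2)·(1/k - 1/(k+2)) (partial fractions)
Telescoping: Σ = (1/2)·(1 + 1/2 - 1/188 - 1/189) = 52921/71064

Sum = 52921/71064


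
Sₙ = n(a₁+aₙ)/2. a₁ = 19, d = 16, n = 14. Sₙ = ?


aₙ = 19 + (14-1)×16 = 227
Sₙ = n(a₁+aₙ)/2 = 14×(19+227)/2
= 14×246/2 = 1722

S_14 = 1722


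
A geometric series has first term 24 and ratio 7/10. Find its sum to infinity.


S∞ = a₁/(1-r) = 24/(1 - 7/10)
= 24/(3/10)
= 80

S∞ = 80


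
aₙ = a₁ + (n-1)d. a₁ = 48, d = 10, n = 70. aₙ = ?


aₙ = a₁ + (n-1)d
= 48 + (70-1)×10
= 48 + 690
= 738

a_70 = 738


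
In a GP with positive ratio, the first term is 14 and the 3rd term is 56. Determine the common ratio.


r^(n-1) = aₙ/a₁
r^2 = 56/14 = 4
r = 4^(1/2)
= ±2; taking r > 0 gives r = 2

r = 2


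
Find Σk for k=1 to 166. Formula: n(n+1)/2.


n(n+1)/2 = 166×167/2 = 27722/2 = 13861

Σk = 13861


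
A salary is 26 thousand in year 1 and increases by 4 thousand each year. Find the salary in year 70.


aₙ = a₁ + (n-1)d
= 26 + (70-1)×4
= 26 + 276
= 302

a_70 = 302


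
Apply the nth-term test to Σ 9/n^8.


lim(n→∞) 9/n^8 = 0
lim aₙ = 0 → nth-term test is INCONCLUSIVE
(Need other tests; this is actually a convergent p-series with p=8 > 1)

Inconclusive (lim aₙ = 0; need another test)


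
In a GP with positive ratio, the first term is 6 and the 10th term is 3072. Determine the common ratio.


r^(n-1) = aₙ/a₁
r^9 = 3072/6 = 512
r = 512^(1/9)
= 2

r = 2


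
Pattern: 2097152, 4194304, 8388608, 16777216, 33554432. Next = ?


Pattern: powers of 2: 2ⁿ
Terms: 2097152, 4194304, 8388608, 16777216, 33554432
Next term = 67108864

Next term = 67108864


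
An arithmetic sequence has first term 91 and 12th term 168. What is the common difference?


d = (aₙ - a₁)/(n-1)
= (168 - 91)/(12-1)
= 77/11 = 7

d = 7


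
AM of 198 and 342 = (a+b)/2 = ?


AM = (198 + 342)/2 = 540/2 = 270

AM = 270


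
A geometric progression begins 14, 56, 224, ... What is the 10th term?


aₙ = a₁·r^(n-1)
= 14×4^9
= 14×262144
= 3670016

a_10 = 3670016


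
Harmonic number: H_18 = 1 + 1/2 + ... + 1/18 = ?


H_18 = 1/1 + 1/2 + 1/3 + ... + 1/18
= 14274301/4084080
≈ 3.4951

H_18 = 14274301/4084080 ≈ 3.4951


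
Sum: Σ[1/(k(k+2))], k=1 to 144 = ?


1/(k(k+2)) = (1/2)·(1/k - 1/(k+2)) (partial fractions)
Telescoping: Σ = (1/2)·(1 + 1/2 - 1/145 - 1/146) = 7866/10585

Sum = 7866/10585


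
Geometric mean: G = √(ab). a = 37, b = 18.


GM = √(37×18) = √666 = 25.807

GM = 25.807


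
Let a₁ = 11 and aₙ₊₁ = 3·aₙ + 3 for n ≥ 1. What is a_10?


Computing step by step:
a_1 = 11
a_2 = 36
a_3 = 111
a_4 = 336
a_5 = 1011
a_6 = 3036
a_7 = 9111
a_8 = 27336
a_9 = 82011
a_10 = 246036


a_10 = 246036


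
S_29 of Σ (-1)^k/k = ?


S = -1 + 1/2 - 1/3 + 1/4 - 1/5 + 1/6 - 1/7 + 1/8 ± ...
= -0.7101
(Full series converges to -ln(2) ≈ -0.6931)

S_29 = -0.7101


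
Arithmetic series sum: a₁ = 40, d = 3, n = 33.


aₙ = 40 + (33-1)×3 = 136
Sₙ = n(a₁+aₙ)/2 = 33×(40+136)/2
= 33×176/2 = 2904

S_33 = 2904


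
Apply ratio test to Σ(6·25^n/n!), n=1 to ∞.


aₙ = 6·25^n/n!
a_{n+1}/aₙ = 25^(n+1)/(n+1)! × n!/25^n  (constant 6 cancels)
= 25/(n+1)
L = lim(n→∞) 25/(n+1) = 0
L < 1 → series CONVERGES

Converges (ratio test: L = 0 < 1)


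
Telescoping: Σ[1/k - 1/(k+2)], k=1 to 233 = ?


Telescoping with gap 2: two head and two tail terms survive.
= (1 + 1/2) - (1/234 + 1/235)
= 3/2 - 1/234 - 1/235 = 41008/27495

Sum = 41008/27495


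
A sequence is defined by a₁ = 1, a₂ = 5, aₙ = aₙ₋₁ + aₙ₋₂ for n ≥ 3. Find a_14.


Computing iteratively: 1, 5, 6, 11, 17, 28, 45, 73, 118, 191, 309, 500, ...
a_14 = 1309

a_14 = 1309


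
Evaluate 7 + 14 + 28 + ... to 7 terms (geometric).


Sₙ = 7×(2^7 - 1)/(2 - 1)
= 7×(128 - 1)/1
= 7×127/1
= 889

S_7 = 889


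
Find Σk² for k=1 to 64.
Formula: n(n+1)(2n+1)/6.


n = 64
n(n+1)(2n+1)/6 = 64×65×129/6
= 536640/6 = 89440

Σk² = 89440


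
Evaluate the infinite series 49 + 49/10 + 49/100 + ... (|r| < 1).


S∞ = a₁/(1-r) = 49/(1 - 1/10)
= 49/(9/10)
= 490/9

S∞ = 490/9


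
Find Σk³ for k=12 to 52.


Σₖ₌12^52 k³ = [52·53/2]² − [11·12/2]²
= 1898884 − 4356 = 1894528

Σk³ = 1894528


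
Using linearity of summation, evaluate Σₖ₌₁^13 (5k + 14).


Σ(5k+14) = 5·Σk + 14·n
= 5·91 + 14·13
= 455 + 182 = 637

Σ = 637


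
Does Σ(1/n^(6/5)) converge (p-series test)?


p-series test: Σ c/n^p converges if p > 1, diverges if p ≤ 1 (constant c > 0 doesn't affect convergence).
p = 6/5
6/5 > 1 → CONVERGES

Converges (p = 6/5 > 1)


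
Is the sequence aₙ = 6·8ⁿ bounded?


aₙ = 6·8ⁿ → as n→∞, aₙ→∞ (since base 8 > 1)
No finite upper bound exists
The sequence is UNBOUNDED

Unbounded (aₙ → ∞ as n → ∞)


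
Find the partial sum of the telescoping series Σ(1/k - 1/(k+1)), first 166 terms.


Telescoping: adjacent terms cancel.
= 1/1 - 1/167
= 1 - 1/167 = 166/167

Sum = 166/167


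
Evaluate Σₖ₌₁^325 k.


n(n+1)/2 = 325×326/2 = 105950/2 = 52975

Σk = 52975


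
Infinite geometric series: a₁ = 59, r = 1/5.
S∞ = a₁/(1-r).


S∞ = a₁/(1-r) = 59/(1 - 1/5)
= 59/(4/5)
= 295/4

S∞ = 295/4


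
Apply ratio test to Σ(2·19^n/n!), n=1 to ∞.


aₙ = 2·19^n/n!
a_{n+1}/aₙ = 19^(n+1)/(n+1)! × n!/19^n  (constant 2 cancels)
= 19/(n+1)
L = lim(n→∞) 19/(n+1) = 0
L < 1 → series CONVERGES

Converges (ratio test: L = 0 < 1)


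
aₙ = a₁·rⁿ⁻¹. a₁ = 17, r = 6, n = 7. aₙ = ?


aₙ = a₁·r^(n-1)
= 17×6^6
= 17×46656
= 793152

a_7 = 793152


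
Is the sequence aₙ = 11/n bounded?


a₁ = 11, a₂ = 11/2, a₃ = 11/3, ...
0 < aₙ ≤ 11 for all n ≥ 1
Lower bound: 0, Upper bound: 11
The sequence IS bounded

Bounded (0 < aₙ ≤ 11)


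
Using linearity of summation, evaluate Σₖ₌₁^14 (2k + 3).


Σ(2k+3) = 2·Σk + 3·n
= 2·105 + 3·14
= 210 + 42 = 252

Σ = 252


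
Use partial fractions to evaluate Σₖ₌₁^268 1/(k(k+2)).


1/(k(k+2)) = (1/2)·(1/k - 1/(k+2)) (partial fractions)
Telescoping: Σ = (1/2)·(1 + 1/2 - 1/269 - 1/270) = 54203/72630

Sum = 54203/72630


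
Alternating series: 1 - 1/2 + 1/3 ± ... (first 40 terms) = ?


S = 1 - 1/2 + 1/3 - 1/4 + 1/5 - 1/6 + 1/7 - 1/8 ± ...
= 0.6808
(Full series converges to +ln(2) ≈ +0.6931)

S_40 = 0.6808


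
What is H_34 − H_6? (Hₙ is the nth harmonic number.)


Σₖ₌7^34 1/k = 1/7 + 1/8 + 1/9 + ... + 1/34
= 21899586326629/13127595717600
≈ 1.6682

Sum = 21899586326629/13127595717600 ≈ 1.6682


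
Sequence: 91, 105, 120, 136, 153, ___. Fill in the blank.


Pattern: triangular numbers: n(n+1)/2
Terms: 91, 105, 120, 136, 153
Next term = 171

Next term = 171


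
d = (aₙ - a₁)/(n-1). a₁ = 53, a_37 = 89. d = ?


d = (aₙ - a₁)/(n-1)
= (89 - 53)/(37-1)
= 36/36 = 1

d = 1


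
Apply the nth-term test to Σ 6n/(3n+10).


lim(n→∞) 6n/(3n+10) = 6/3 = 2  (divide numerator and denominator by n)
lim aₙ = 2 ≠ 0 → series DIVERGES

Diverges (lim aₙ = 2 ≠ 0)


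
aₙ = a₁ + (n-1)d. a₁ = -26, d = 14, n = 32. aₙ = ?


aₙ = a₁ + (n-1)d
= -26 + (32-1)×14
= -26 + 434
= 408

a_32 = 408


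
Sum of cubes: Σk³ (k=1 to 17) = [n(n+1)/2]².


n(n+1)/2 = 17×18/2 = 153
Σk³ = 153² = 23409

Σk³ = 23409


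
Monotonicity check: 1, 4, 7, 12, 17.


Differences: 3, 3, 5, 5
All differences > 0 → strictly INCREASING

Monotonically increasing


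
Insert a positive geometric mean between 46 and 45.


GM = √(46×45) = √2070 = 45.4973

GM = 45.4973


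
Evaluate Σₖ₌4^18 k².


Σₖ₌4^18 k² = Σₖ₌₁^18 k² − Σₖ₌₁^3 k²
= 18·19·37/6 − 3·4·7/6
= 2109 − 14 = 2095

Σk² = 2095


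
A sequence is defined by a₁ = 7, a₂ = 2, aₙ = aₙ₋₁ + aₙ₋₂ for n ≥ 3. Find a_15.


Computing iteratively: 7, 2, 9, 11, 20, 31, 51, 82, 133, 215, 348, 563, ...
a_15 = 2385

a_15 = 2385


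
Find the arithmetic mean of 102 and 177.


AM = (102 + 177)/2 = 279/2 = 139.5

AM = 139.5


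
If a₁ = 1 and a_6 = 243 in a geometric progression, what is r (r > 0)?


r^(n-1) = aₙ/a₁
r^5 = 243/1 = 243
r = 243^(1/5)
= 3

r = 3


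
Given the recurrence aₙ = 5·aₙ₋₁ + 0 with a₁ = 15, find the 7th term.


Computing step by step:
a_1 = 15
a_2 = 75
a_3 = 375
a_4 = 1875
a_5 = 9375
a_6 = 46875
a_7 = 234375


a_7 = 234375


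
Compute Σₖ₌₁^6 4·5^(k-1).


Sₙ = 4×(5^6 - 1)/(5 - 1)
= 4×(15625 - 1)/4
= 4×15624/4
= 15624

S_6 = 15624


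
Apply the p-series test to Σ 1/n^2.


p-series test: Σ c/n^p converges if p > 1, diverges if p ≤ 1 (constant c > 0 doesn't affect convergence).
p = 2
2 > 1 → CONVERGES

Converges (p = 2 > 1)


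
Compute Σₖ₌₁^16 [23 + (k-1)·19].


aₙ = 23 + (16-1)×19 = 308
Sₙ = n(a₁+aₙ)/2 = 16×(23+308)/2
= 16×331/2 = 2648

S_16 = 2648


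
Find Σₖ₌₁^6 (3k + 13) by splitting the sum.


Σ(3k+13) = 3·Σk + 13·n
= 3·21 + 13·6
= 63 + 78 = 141

Σ = 141


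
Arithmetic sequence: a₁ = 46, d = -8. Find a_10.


aₙ = a₁ + (n-1)d
= 46 + (10-1)×-8
= 46 - 72
= -26

a_10 = -26


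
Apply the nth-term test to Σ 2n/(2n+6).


lim(n→∞) 2n/(2n+6) = 2/2 = 1  (divide numerator and denominator by n)
lim aₙ = 1 ≠ 0 → series DIVERGES

Diverges (lim aₙ = 1 ≠ 0)


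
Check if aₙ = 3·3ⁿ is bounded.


aₙ = 3·3ⁿ → as n→∞, aₙ→∞ (since base 3 > 1)
No finite upper bound exists
The sequence is UNBOUNDED

Unbounded (aₙ → ∞ as n → ∞)


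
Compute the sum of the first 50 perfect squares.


n = 50
n(n+1)(2n+1)/6 = 50×51×101/6
= 257550/6 = 42925

Σk² = 42925


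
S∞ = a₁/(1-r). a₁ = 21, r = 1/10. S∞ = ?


S∞ = a₁/(1-r) = 21/(1 - 1/10)
= 21/(9/10)
= 70/3

S∞ = 70/3


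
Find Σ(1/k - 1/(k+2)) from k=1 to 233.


Telescoping with gap 2: two head and two tail terms survive.
= (1 + 1/2) - (1/234 + 1/235)
= 3/2 - 1/234 - 1/235 = 41008/27495

Sum = 41008/27495


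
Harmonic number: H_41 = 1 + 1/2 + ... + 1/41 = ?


H_41 = 1/1 + 1/2 + 1/3 + ... + 1/41
= 85691034670497533/19914562703599200
≈ 4.3029

H_41 = 85691034670497533/19914562703599200 ≈ 4.3029


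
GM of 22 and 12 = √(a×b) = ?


GM = √(22×12) = √264 = 16.2481

GM = 16.2481


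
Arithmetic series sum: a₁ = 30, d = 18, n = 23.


aₙ = 30 + (23-1)×18 = 426
Sₙ = n(a₁+aₙ)/2 = 23×(30+426)/2
= 23×456/2 = 5244

S_23 = 5244


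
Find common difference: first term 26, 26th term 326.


d = (aₙ - a₁)/(n-1)
= (326 - 26)/(26-1)
= 300/25 = 12

d = 12


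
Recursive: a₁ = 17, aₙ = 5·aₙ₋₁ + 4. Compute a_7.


Computing step by step:
a_1 = 17
a_2 = 89
a_3 = 449
a_4 = 2249
a_5 = 11249
a_6 = 56249
a_7 = 281249


a_7 = 281249


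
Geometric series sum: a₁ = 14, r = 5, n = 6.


Sₙ = 14×(5^6 - 1)/(5 - 1)
= 14×(15625 - 1)/4
= 14×15624/4
= 54684

S_6 = 54684


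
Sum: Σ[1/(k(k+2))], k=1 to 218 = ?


1/(k(k+2)) = (1/2)·(1/k - 1/(k+2)) (partial fractions)
Telescoping: Σ = (1/2)·(1 + 1/2 - 1/219 - 1/220) = 71831/96360

Sum = 71831/96360


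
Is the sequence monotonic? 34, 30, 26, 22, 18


Differences: -4, -4, -4, -4
All differences < 0 → strictly DECREASING

Monotonically decreasing


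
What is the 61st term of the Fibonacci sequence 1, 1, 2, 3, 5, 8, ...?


Fibonacci sequence: 1, 1, 2, 3, 5, 8, 13, 21, 34, 55, 89, ...
F(61) = 2504730781961

F(61) = 2504730781961


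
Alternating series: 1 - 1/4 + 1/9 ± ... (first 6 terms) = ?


S = 1 - 1/4 + 1/9 - 1/16 + 1/25 - 1/36
= 0.8108
(Full series converges to +π²/12 ≈ +0.8225)

S_6 = 0.8108


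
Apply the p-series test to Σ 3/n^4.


p-series test: Σ c/n^p converges if p > 1, diverges if p ≤ 1 (constant c > 0 doesn't affect convergence).
p = 4
4 > 1 → CONVERGES

Converges (p = 4 > 1)


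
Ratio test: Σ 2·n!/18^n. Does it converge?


aₙ = 2·n!/18^n
a_{n+1}/aₙ = (n+1)!/18^(n+1) × 18^n/n!  (constant 2 cancels)
= (n+1)/18
L = lim(n→∞) (n+1)/18 = ∞
L > 1 → series DIVERGES

Diverges (ratio test: L = ∞ > 1)


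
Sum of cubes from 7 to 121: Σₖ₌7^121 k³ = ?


Σₖ₌7^121 k³ = [121·122/2]² − [6·7/2]²
= 54479161 − 441 = 54478720

Σk³ = 54478720


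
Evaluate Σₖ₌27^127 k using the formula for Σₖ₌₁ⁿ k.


Σₖ₌27^127 k = Σₖ₌₁^127 k − Σₖ₌₁^26 k
= 127·128/2 − 26·27/2
= 8128 − 351 = 7777

Σk = 7777


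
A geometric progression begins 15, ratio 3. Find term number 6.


aₙ = a₁·r^(n-1)
= 15×3^5
= 15×243
= 3645

a_6 = 3645


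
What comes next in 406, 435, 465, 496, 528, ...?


Pattern: triangular numbers: n(n+1)/2
Terms: 406, 435, 465, 496, 528
Next term = 561

Next term = 561


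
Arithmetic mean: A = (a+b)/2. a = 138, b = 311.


AM = (138 + 311)/2 = 449/2 = 224.5

AM = 224.5


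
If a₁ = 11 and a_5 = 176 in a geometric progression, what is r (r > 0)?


r^(n-1) = aₙ/a₁
r^4 = 176/11 = 16
r = 16^(1/4)
= ±2; taking r > 0 gives r = 2

r = 2


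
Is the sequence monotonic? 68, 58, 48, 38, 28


Differences: -10, -10, -10, -10
All differences < 0 → strictly DECREASING

Monotonically decreasing


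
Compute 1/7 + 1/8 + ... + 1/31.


Σₖ₌7^31 1/k = 1/7 + 1/8 + 1/9 + ... + 1/31
= 113879905002697/72201776446800
≈ 1.5772

Sum = 113879905002697/72201776446800 ≈ 1.5772


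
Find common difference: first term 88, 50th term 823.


d = (aₙ - a₁)/(n-1)
= (823 - 88)/(50-1)
= 735/49 = 15

d = 15


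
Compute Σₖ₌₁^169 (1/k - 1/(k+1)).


Telescoping: adjacent terms cancel.
= 1/1 - 1/170
= 1 - 1/170 = 169/170

Sum = 169/170


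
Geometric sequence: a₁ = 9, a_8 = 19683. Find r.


r^(n-1) = aₙ/a₁
r^7 = 19683/9 = 2187
r = 2187^(1/7)
= 3

r = 3


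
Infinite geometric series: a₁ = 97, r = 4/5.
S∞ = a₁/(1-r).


S∞ = a₁/(1-r) = 97/(1 - 4/5)
= 97/(1/5)
= 485

S∞ = 485


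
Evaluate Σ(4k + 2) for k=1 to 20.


Σ(4k+2) = 4·Σk + 2·n
= 4·210 + 2·20
= 840 + 40 = 880

Σ = 880


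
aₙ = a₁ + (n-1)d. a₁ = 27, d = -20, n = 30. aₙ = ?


aₙ = a₁ + (n-1)d
= 27 + (30-1)×-20
= 27 - 580
= -553

a_30 = -553


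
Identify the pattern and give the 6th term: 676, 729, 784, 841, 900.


Pattern: perfect squares: n²
Terms: 676, 729, 784, 841, 900
Next term = 961

Next term = 961


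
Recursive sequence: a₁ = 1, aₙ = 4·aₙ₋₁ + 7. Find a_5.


Computing step by step:
a_1 = 1
a_2 = 11
a_3 = 51
a_4 = 211
a_5 = 851


a_5 = 851


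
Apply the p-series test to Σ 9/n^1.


p-series test: Σ c/n^p converges if p > 1, diverges if p ≤ 1 (constant c > 0 doesn't affect convergence).
p = 1
1 ≤ 1 → DIVERGES

Diverges (p = 1 ≤ 1)


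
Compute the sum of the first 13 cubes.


n(n+1)/2 = 13×14/2 = 91
Σk³ = 91² = 8281

Σk³ = 8281


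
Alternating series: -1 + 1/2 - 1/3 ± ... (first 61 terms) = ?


S = -1 + 1/2 - 1/3 + 1/4 - 1/5 + 1/6 - 1/7 + 1/8 ± ...
= -0.7013
(Full series converges to -ln(2) ≈ -0.6931)

S_61 = -0.7013


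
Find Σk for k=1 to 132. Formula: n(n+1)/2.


n(n+1)/2 = 132×133/2 = 17556/2 = 8778

Σk = 8778


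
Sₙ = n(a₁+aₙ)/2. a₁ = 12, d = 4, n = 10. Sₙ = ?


aₙ = 12 + (10-1)×4 = 48
Sₙ = n(a₁+aₙ)/2 = 10×(12+48)/2
= 10×60/2 = 300

S_10 = 300


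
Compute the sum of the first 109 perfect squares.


n = 109
n(n+1)(2n+1)/6 = 109×110×219/6
= 2625810/6 = 437635

Σk² = 437635


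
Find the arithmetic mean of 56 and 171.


AM = (56 + 171)/2 = 227/2 = 113.5

AM = 113.5


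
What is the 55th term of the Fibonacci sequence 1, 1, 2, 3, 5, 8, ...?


Fibonacci sequence: 1, 1, 2, 3, 5, 8, 13, 21, 34, 55, 89, ...
F(55) = 139583862445

F(55) = 139583862445


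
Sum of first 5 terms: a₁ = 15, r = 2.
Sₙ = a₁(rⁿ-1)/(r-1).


Sₙ = 15×(2^5 - 1)/(2 - 1)
= 15×(32 - 1)/1
= 15×31/1
= 465

S_5 = 465


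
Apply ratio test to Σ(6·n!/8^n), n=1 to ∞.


aₙ = 6·n!/8^n
a_{n+1}/aₙ = (n+1)!/8^(n+1) × 8^n/n!  (constant 6 cancels)
= (n+1)/8
L = lim(n→∞) (n+1)/8 = ∞
L > 1 → series DIVERGES

Diverges (ratio test: L = ∞ > 1)


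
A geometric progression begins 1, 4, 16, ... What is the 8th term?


aₙ = a₁·r^(n-1)
= 1×4^7
= 1×16384
= 16384

a_8 = 16384


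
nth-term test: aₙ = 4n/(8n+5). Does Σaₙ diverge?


lim(n→∞) 4n/(8n+5) = 4/8 = 1/2  (divide numerator and denominator by n)
lim aₙ = 1/2 ≠ 0 → series DIVERGES

Diverges (lim aₙ = 1/2 ≠ 0)


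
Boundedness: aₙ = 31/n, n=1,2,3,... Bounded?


a₁ = 31, a₂ = 31/2, a₃ = 31/3, ...
0 < aₙ ≤ 31 for all n ≥ 1
Lower bound: 0, Upper bound: 31
The sequence IS bounded

Bounded (0 < aₙ ≤ 31)


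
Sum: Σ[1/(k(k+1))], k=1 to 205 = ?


1/(k(k+1)) = 1/k - 1/(k+1) (partial fractions)
Telescoping: Σ = 1 - 1/206 = 205/206

Sum = 205/206


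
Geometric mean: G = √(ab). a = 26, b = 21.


GM = √(26×21) = √546 = 23.3666

GM = 23.3666


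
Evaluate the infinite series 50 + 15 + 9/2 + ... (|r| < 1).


S∞ = a₁/(1-r) = 50/(1 - 3/10)
= 50/(7/10)
= 500/7

S∞ = 500/7


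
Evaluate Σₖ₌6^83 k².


Σₖ₌6^83 k² = Σₖ₌₁^83 k² − Σₖ₌₁^5 k²
= 83·84·167/6 − 5·6·11/6
= 194054 − 55 = 193999

Σk² = 193999


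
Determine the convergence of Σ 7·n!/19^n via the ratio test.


aₙ = 7·n!/19^n
a_{n+1}/aₙ = (n+1)!/19^(n+1) × 19^n/n!  (constant 7 cancels)
= (n+1)/19
L = lim(n→∞) (n+1)/19 = ∞
L > 1 → series DIVERGES

Diverges (ratio test: L = ∞ > 1)


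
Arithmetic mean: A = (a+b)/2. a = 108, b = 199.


AM = (108 + 199)/2 = 307/2 = 153.5

AM = 153.5


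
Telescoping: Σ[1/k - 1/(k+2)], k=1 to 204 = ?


Telescoping with gap 2: two head and two tail terms survive.
= (1 + 1/2) - (1/205 + 1/206)
= 3/2 - 1/205 - 1/206 = 31467/21115

Sum = 31467/21115


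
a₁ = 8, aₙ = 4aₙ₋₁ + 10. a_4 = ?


Computing step by step:
a_1 = 8
a_2 = 42
a_3 = 178
a_4 = 722


a_4 = 722


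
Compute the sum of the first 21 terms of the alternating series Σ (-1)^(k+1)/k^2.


S = 1 - 1/4 + 1/9 - 1/16 + 1/25 - 1/36 + 1/49 - 1/64 ± ...
= 0.8235
(Full series converges to +π²/12 ≈ +0.8225)

S_21 = 0.8235


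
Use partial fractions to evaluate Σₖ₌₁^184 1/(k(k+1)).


1/(k(k+1)) = 1/k - 1/(k+1) (partial fractions)
Telescoping: Σ = 1 - 1/185 = 184/185

Sum = 184/185


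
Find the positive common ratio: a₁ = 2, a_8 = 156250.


r^(n-1) = aₙ/a₁
r^7 = 156250/2 = 78125
r = 78125^(1/7)
= 5

r = 5


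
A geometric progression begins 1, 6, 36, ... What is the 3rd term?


aₙ = a₁·r^(n-1)
= 1×6^2
= 1×36
= 36

a_3 = 36


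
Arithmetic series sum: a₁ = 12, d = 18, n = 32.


aₙ = 12 + (32-1)×18 = 570
Sₙ = n(a₁+aₙ)/2 = 32×(12+570)/2
= 32×582/2 = 9312

S_32 = 9312


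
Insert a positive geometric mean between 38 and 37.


GM = √(38×37) = √1406 = 37.4967

GM = 37.4967


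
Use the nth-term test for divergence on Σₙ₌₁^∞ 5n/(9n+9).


lim(n→∞) 5n/(9n+9) = 5/9 = 5/9  (divide numerator and denominator by n)
lim aₙ = 5/9 ≠ 0 → series DIVERGES

Diverges (lim aₙ = 5/9 ≠ 0)


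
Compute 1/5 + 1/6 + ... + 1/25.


Σₖ₌5^25 1/k = 1/5 + 1/6 + 1/7 + ... + 1/25
= 15461449967/8923714800
≈ 1.7326

Sum = 15461449967/8923714800 ≈ 1.7326


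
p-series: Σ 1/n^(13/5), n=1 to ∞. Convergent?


p-series test: Σ c/n^p converges if p > 1, diverges if p ≤ 1 (constant c > 0 doesn't affect convergence).
p = 13/5
13/5 > 1 → CONVERGES

Converges (p = 13/5 > 1)


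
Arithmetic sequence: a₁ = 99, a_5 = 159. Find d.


d = (aₙ - a₁)/(n-1)
= (159 - 99)/(5-1)
= 60/4 = 15

d = 15


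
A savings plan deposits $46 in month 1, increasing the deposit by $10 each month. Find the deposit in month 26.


aₙ = a₁ + (n-1)d
= 46 + (26-1)×10
= 46 + 250
= 296

a_26 = 296


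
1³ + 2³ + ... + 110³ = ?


n(n+1)/2 = 110×111/2 = 6105
Σk³ = 6105² = 37271025

Σk³ = 37271025


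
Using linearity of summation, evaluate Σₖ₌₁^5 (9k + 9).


Σ(9k+9) = 9·Σk + 9·n
= 9·15 + 9·5
= 135 + 45 = 180

Σ = 180


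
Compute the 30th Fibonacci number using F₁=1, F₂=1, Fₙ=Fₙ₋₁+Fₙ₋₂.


Fibonacci sequence: 1, 1, 2, 3, 5, 8, 13, 21, 34, 55, 89, ...
F(30) = 832040

F(30) = 832040


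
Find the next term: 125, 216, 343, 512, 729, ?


Pattern: perfect cubes: n³
Terms: 125, 216, 343, 512, 729
Next term = 1000

Next term = 1000


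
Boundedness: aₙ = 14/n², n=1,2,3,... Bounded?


a₁ = 14, a₂ = 14/4, a₃ = 14/9, ...
0 < aₙ ≤ 14 for all n ≥ 1
The sequence IS bounded

Bounded (0 < aₙ ≤ 14)


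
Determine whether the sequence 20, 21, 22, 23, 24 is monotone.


Differences: 1, 1, 1, 1
All differences > 0 → strictly INCREASING

Monotonically increasing


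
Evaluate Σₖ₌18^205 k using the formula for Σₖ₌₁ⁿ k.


Σₖ₌18^205 k = Σₖ₌₁^205 k − Σₖ₌₁^17 k
= 205·206/2 − 17·18/2
= 21115 − 153 = 20962

Σk = 20962


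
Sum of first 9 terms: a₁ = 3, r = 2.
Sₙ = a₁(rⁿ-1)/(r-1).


Sₙ = 3×(2^9 - 1)/(2 - 1)
= 3×(512 - 1)/1
= 3×511/1
= 1533

S_9 = 1533


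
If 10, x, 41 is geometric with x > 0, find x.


GM = √(10×41) = √410 = 20.2485

GM = 20.2485


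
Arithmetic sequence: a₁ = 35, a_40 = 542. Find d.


d = (aₙ - a₁)/(n-1)
= (542 - 35)/(40-1)
= 507/39 = 13

d = 13


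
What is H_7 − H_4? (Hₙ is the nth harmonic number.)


Σₖ₌5^7 1/k = 1/5 + 1/6 + 1/7
= 107/210
≈ 0.5095

Sum = 107/210 ≈ 0.5095


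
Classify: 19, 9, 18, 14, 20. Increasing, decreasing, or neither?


Differences: -10, 9, -4, 6
Difference at position 2 is +9 (> 0) but position 1 is -10 (< 0) — sequence both rises and falls
→ NOT monotonic

Not monotonic


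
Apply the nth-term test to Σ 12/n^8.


lim(n→∞) 12/n^8 = 0
lim aₙ = 0 → nth-term test is INCONCLUSIVE
(Need other tests; this is actually a convergent p-series with p=8 > 1)

Inconclusive (lim aₙ = 0; need another test)


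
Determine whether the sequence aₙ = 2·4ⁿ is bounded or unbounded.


aₙ = 2·4ⁿ → as n→∞, aₙ→∞ (since base 4 > 1)
No finite upper bound exists
The sequence is UNBOUNDED

Unbounded (aₙ → ∞ as n → ∞)


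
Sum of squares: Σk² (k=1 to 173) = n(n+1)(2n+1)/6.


n = 173
n(n+1)(2n+1)/6 = 173×174×347/6
= 10445394/6 = 1740899

Σk² = 1740899


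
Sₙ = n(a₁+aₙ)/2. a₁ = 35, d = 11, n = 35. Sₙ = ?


aₙ = 35 + (35-1)×11 = 409
Sₙ = n(a₁+aₙ)/2 = 35×(35+409)/2
= 35×444/2 = 7770

S_35 = 7770
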